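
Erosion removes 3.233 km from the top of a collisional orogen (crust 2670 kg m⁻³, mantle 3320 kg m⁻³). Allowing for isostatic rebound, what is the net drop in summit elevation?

0.633 km

Rebound u = e ρ_c/ρ_m = 3.233 km × 2670/3320 = 2.6 km.
Net surface drop = e − u = 3.233 km − 2.6 km = e (ρ_m − ρ_c)/ρ_m = 0.633 km.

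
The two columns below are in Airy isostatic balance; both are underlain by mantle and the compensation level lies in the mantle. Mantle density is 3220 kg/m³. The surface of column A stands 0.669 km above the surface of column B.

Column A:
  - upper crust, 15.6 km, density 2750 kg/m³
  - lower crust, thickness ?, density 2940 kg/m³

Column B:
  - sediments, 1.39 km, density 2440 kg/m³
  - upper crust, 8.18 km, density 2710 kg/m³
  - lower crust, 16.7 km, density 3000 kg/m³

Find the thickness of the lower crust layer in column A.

13.4 km

Take the compensation level at the base of the deeper column (depth z_c below the surface of column A) and equate Σ ρ_i t_i down to z_c; mantle fills any gap and the z_c terms cancel.
Column A: 15.6×2750 + x×2940 + (z_c − 15.6 − x)×3220
Column B: 0.669×0 + 1.39×2440 + 8.18×2710 + 16.7×3000 + (z_c − 0.669 − 26.27)×3220
The z_c×3220 term appears on both sides and cancels. Collect the known terms of each column as K = Σ(ρt)_known − 3220 × (depth of known layers): K_A = 42900 − 3220×15.6 = −7332; K_B = 75659.4 − 3220×(0.669 + 26.27) = −11084.18.
Balance: K_A − x×(3220 − 2940) = K_B, so x = (K_A − K_B)/(3220 − 2940) = 3752.18/280 = 13.4 km.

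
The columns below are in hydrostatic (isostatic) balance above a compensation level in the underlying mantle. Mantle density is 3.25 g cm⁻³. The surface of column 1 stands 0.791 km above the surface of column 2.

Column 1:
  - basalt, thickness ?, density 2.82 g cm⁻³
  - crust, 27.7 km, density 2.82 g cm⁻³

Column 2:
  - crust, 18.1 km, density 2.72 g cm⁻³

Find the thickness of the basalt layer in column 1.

0.588 km

Take the compensation level at the base of the deeper column (depth z_c below the surface of column 1) and equate Σ ρ_i t_i down to z_c; mantle fills any gap and the z_c terms cancel.
Column 1: x×2.82 + 27.7×2.82 + (z_c − 27.7 − x)×3.25
Column 2: 0.791×0 + 18.1×2.72 + (z_c − 0.791 − 18.1)×3.25
The z_c×3.25 term appears on both sides and cancels. Collect the known terms of each column as K = Σ(ρt)_known − 3.25 × (depth of known layers): K_1 = 78.114 − 3.25×27.7 = −11.911; K_2 = 49.232 − 3.25×(0.791 + 18.1) = −12.16375.
Balance: K_1 − x×(3.25 − 2.82) = K_2, so x = (K_1 − K_2)/(3.25 − 2.82) = 0.25275/0.43 = 0.588 km.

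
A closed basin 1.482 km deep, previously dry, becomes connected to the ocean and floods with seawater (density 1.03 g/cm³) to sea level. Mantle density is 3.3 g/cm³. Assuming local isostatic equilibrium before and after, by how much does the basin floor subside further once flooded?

After flooding the water column is d + s deep. Its weight must equal the weight of mantle displaced by the extra subsidence s: (d + s) ρ_w = s ρ_m.
s = d ρ_w / (ρ_m − ρ_w) = 1.482 km × 1.03/(3.3 − 1.03) = 0.672 km.

0.672 km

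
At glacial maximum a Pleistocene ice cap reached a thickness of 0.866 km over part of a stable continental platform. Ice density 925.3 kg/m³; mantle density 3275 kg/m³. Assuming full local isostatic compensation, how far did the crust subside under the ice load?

0.245 km

In Airy isostatic equilibrium: the ice load ρ_ice t is balanced by mantle displaced below, ρ_m s.
s = t ρ_ice / ρ_m = 0.866 km × 925.3/3275 = 0.245 km.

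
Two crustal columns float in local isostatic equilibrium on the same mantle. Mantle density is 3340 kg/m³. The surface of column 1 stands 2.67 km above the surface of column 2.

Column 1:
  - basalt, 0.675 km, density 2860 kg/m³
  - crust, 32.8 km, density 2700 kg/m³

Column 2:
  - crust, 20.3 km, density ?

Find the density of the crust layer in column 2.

Take the compensation level at the base of the deeper column (depth z_c below the surface of column 1) and equate Σ ρ_i t_i down to z_c; mantle fills any gap and the z_c terms cancel.
Column 1: 0.675×2860 + 32.8×2700 + (z_c − 33.475)×3340
Column 2: 2.67×0 + 20.3×ρ + (z_c − 2.67 − 20.3)×3340
The z_c×3340 term appears on both sides and cancels. Collect the known terms of each column as K = Σ(ρt)_known − 3340 × (depth of known layers): K_1 = 90490.5 − 3340×33.475 = −21316; K_2 = 0 − 3340×(2.67 + 20.3) = −76719.8.
Balance: K_1 = K_2 + 20.3×ρ, so ρ = (K_1 − K_2)/20.3 = 55403.8/20.3 = 2730 kg/m³.

2730 kg/m³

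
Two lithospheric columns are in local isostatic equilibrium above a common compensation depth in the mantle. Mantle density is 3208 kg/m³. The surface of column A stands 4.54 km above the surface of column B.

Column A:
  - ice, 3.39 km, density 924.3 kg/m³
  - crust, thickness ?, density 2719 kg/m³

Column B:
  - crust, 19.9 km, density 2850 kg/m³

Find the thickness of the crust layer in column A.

28.5 km

Take the compensation level at the base of the deeper column (depth z_c below the surface of column A) and equate Σ ρ_i t_i down to z_c; mantle fills any gap and the z_c terms cancel.
Column A: 3.39×924.3 + x×2719 + (z_c − 3.39 − x)×3208
Column B: 4.54×0 + 19.9×2850 + (z_c − 4.54 − 19.9)×3208
The z_c×3208 term appears on both sides and cancels. Collect the known terms of each column as K = Σ(ρt)_known − 3208 × (depth of known layers): K_A = 3133.377 − 3208×3.39 = −7741.743; K_B = 56715 − 3208×(4.54 + 19.9) = −21688.52.
Balance: K_A − x×(3208 − 2719) = K_B, so x = (K_A − K_B)/(3208 − 2719) = 13946.8/489 = 28.5 km.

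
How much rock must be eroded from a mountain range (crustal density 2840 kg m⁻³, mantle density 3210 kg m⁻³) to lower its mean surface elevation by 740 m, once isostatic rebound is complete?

6420 m

Net drop Δ = e − u = e − e ρ_c/ρ_m = e (ρ_m − ρ_c)/ρ_m.
e = Δ ρ_m/(ρ_m − ρ_c) = 740 m × 3210/370 = 6420 m.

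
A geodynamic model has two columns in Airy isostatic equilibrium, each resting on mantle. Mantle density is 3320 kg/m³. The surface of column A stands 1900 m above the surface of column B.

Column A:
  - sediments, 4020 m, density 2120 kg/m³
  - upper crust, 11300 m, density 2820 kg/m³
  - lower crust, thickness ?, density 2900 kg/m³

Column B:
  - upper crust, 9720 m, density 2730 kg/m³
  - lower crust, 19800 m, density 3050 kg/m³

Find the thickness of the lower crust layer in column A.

16500 m

Take the compensation level at the base of the deeper column (depth z_c below the surface of column A) and equate Σ ρ_i t_i down to z_c; mantle fills any gap and the z_c terms cancel.
Column A: 4020×2120 + 11300×2820 + x×2900 + (z_c − 15320 − x)×3320
Column B: 1900×0 + 9720×2730 + 19800×3050 + (z_c − 1900 − 29520)×3320
The z_c×3320 term appears on both sides and cancels. Collect the known terms of each column as K = Σ(ρt)_known − 3320 × (depth of known layers): K_A = 40388400 − 3320×15320 = −10474000; K_B = 86925600 − 3320×(1900 + 29520) = −17388800.
Balance: K_A − x×(3320 − 2900) = K_B, so x = (K_A − K_B)/(3320 − 2900) = 6914800/420 = 16500 m.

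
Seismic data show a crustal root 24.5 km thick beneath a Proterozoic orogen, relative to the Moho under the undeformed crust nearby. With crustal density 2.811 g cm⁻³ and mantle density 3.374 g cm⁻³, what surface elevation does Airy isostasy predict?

4.91 km

Equating mass per unit area of the two columns: ρ_c h = (ρ_m − ρ_c) r.
h = r (ρ_m − ρ_c) / ρ_c = 24.5 km × (3.374 − 2.811) / 2.811 = 4.91 km.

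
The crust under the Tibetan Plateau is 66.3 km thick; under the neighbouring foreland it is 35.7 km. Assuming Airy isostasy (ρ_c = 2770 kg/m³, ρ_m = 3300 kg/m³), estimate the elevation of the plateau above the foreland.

Excess crust Δ = 66.3 km − 35.7 km = 30.6 km, split between elevation h and root r with h + r = Δ.
Airy balance ρ_c h = (ρ_m − ρ_c) r gives r = h ρ_c/(ρ_m − ρ_c), so h (1 + ρ_c/(ρ_m − ρ_c)) = Δ, i.e. h = Δ (ρ_m − ρ_c)/ρ_m.
h = 30.6 km × 530/3300 = 4.91 km.

4.91 km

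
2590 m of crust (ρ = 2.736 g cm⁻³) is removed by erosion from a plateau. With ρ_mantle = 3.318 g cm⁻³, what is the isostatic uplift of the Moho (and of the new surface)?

Unloading: uplift u = e ρ_c/ρ_m = 2590 m × 2.736/3.318 = 2140 m.

2140 m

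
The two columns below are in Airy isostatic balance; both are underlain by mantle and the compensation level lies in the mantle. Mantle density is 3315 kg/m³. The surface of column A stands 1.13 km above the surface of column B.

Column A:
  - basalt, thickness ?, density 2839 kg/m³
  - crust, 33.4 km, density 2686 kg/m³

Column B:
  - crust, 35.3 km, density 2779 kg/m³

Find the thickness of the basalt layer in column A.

3.48 km

Take the compensation level at the base of the deeper column (depth z_c below the surface of column A) and equate Σ ρ_i t_i down to z_c; mantle fills any gap and the z_c terms cancel.
Column A: x×2839 + 33.4×2686 + (z_c − 33.4 − x)×3315
Column B: 1.13×0 + 35.3×2779 + (z_c − 1.13 − 35.3)×3315
The z_c×3315 term appears on both sides and cancels. Collect the known terms of each column as K = Σ(ρt)_known − 3315 × (depth of known layers): K_A = 89712.4 − 3315×33.4 = −21008.6; K_B = 98098.7 − 3315×(1.13 + 35.3) = −22666.75.
Balance: K_A − x×(3315 − 2839) = K_B, so x = (K_A − K_B)/(3315 − 2839) = 1658.15/476 = 3.48 km.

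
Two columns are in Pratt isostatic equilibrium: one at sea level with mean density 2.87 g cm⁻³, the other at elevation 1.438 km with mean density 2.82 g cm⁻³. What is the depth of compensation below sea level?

81.1 km

ρ_ref D = ρ (D + h) → D (ρ_ref − ρ) = ρ h.
D = ρ h/(ρ_ref − ρ) = 2.82 × 1.438 km/(2.87 − 2.82) = 81.1 km.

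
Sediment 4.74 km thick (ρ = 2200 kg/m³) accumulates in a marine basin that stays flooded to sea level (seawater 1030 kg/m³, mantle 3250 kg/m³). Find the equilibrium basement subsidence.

2.5 km

Submarine loading: the sediment displaces seawater, and the subsidence is in turn flooded, so s (ρ_m − ρ_w) = t (ρ_sed − ρ_w).
s = 4.74 km × (2200 − 1030) / (3250 − 1030) = 2.5 km.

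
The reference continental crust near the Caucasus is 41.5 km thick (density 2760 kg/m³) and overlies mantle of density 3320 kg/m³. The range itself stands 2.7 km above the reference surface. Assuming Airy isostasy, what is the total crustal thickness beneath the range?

57.5 km

Root depth r = h ρ_c / (ρ_m − ρ_c) = 2.7 km × 2760 / 560 = 13.31 km.
Total thickness = T + h + r = 41.5 km + 2.7 km + 13.31 km = 57.5 km.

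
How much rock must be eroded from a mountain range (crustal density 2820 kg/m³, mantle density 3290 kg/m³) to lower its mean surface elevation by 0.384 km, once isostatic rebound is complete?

Net drop Δ = e − u = e − e ρ_c/ρ_m = e (ρ_m − ρ_c)/ρ_m.
e = Δ ρ_m/(ρ_m − ρ_c) = 0.384 km × 3290/470 = 2.69 km.

2.69 km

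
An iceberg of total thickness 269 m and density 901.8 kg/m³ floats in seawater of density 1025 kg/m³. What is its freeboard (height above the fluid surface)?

Floating equilibrium: submerged depth d = t ρ_obj/ρ_fluid = 269 m × 901.8/1025 = 236.7 m.
Freeboard = t − d = 269 m − 236.7 m = 32.3 m.

32.3 m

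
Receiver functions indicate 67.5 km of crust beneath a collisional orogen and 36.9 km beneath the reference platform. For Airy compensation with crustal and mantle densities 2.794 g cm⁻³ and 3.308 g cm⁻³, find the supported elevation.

4.75 km

Excess crust Δ = 67.5 km − 36.9 km = 30.6 km, split between elevation h and root r with h + r = Δ.
Airy balance ρ_c h = (ρ_m − ρ_c) r gives r = h ρ_c/(ρ_m − ρ_c), so h (1 + ρ_c/(ρ_m − ρ_c)) = Δ, i.e. h = Δ (ρ_m − ρ_c)/ρ_m.
h = 30.6 km × 0.514/3.308 = 4.75 km.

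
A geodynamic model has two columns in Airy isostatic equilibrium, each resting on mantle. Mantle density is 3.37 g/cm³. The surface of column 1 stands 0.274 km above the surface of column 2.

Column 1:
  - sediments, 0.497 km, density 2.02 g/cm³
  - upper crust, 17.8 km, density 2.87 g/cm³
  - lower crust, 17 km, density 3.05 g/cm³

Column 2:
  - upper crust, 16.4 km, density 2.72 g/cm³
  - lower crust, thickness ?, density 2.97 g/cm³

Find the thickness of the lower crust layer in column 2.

8.57 km

Take the compensation level at the base of the deeper column (depth z_c below the surface of column 1) and equate Σ ρ_i t_i down to z_c; mantle fills any gap and the z_c terms cancel.
Column 1: 0.497×2.02 + 17.8×2.87 + 17×3.05 + (z_c − 35.297)×3.37
Column 2: 0.274×0 + 16.4×2.72 + x×2.97 + (z_c − 0.274 − 16.4 − x)×3.37
The z_c×3.37 term appears on both sides and cancels. Collect the known terms of each column as K = Σ(ρt)_known − 3.37 × (depth of known layers): K_1 = 103.93994 − 3.37×35.297 = −15.01095; K_2 = 44.608 − 3.37×(0.274 + 16.4) = −11.58338.
Balance: K_1 = K_2 − x×(3.37 − 2.97), so x = (K_2 − K_1)/(3.37 − 2.97) = 3.42757/0.4 = 8.57 km.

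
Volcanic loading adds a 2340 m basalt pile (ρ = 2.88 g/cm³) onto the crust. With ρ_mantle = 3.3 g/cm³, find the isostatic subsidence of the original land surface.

2040 m

Subaerial loading: s = t ρ_load / ρ_m.
s = 2340 m × 2.88/3.3 = 2040 m.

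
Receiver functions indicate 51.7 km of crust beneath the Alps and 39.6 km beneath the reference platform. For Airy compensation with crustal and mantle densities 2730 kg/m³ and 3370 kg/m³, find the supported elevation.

Excess crust Δ = 51.7 km − 39.6 km = 12.1 km, split between elevation h and root r with h + r = Δ.
Airy balance ρ_c h = (ρ_m − ρ_c) r gives r = h ρ_c/(ρ_m − ρ_c), so h (1 + ρ_c/(ρ_m − ρ_c)) = Δ, i.e. h = Δ (ρ_m − ρ_c)/ρ_m.
h = 12.1 km × 640/3370 = 2.3 km.

2.3 km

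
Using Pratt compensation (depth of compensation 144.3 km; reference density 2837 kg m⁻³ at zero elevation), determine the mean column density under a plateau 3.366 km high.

2770 kg m⁻³

Pratt balance: ρ_ref D = ρ (D + h).
ρ = ρ_ref D/(D + h) = 2837 × 144.3 km/(144.3 km + 3.366 km) = 2770 kg m⁻³.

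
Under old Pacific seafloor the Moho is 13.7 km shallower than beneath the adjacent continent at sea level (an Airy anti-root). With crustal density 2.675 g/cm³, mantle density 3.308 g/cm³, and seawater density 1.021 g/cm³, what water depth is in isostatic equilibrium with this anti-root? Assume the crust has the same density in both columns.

Replacing a thickness d of crust by seawater at the top must be balanced by replacing crust with mantle at the base: d (ρ_c − ρ_w) = a (ρ_m − ρ_c).
d = a (ρ_m − ρ_c)/(ρ_c − ρ_w) = 13.7 km × 0.633/1.654 = 5.24 km.

5.24 km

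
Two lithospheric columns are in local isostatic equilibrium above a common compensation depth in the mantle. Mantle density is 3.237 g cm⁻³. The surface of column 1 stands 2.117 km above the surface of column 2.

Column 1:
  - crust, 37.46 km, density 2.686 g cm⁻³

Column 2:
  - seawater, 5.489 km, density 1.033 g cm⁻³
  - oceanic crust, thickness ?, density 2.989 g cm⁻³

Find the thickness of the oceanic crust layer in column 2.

Take the compensation level at the base of the deeper column (depth z_c below the surface of column 1) and equate Σ ρ_i t_i down to z_c; mantle fills any gap and the z_c terms cancel.
Column 1: 37.46×2.686 + (z_c − 37.46)×3.237
Column 2: 2.117×0 + 5.489×1.033 + x×2.989 + (z_c − 2.117 − 5.489 − x)×3.237
The z_c×3.237 term appears on both sides and cancels. Collect the known terms of each column as K = Σ(ρt)_known − 3.237 × (depth of known layers): K_1 = 100.61756 − 3.237×37.46 = −20.64046; K_2 = 5.670137 − 3.237×(2.117 + 5.489) = −18.950485.
Balance: K_1 = K_2 − x×(3.237 − 2.989), so x = (K_2 − K_1)/(3.237 − 2.989) = 1.68998/0.248 = 6.81 km.

6.81 km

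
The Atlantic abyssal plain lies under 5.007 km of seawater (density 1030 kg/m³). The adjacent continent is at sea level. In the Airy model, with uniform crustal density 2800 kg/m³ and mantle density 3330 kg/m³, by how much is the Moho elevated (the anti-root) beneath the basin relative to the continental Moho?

16.7 km

By Archimedes' principle applied to the lithosphere: replacing crust with seawater at the top is compensated by replacing crust with mantle at the base: d (ρ_c − ρ_w) = a (ρ_m − ρ_c).
a = d (ρ_c − ρ_w)/(ρ_m − ρ_c) = 5.007 km × 1770/530 = 16.7 km.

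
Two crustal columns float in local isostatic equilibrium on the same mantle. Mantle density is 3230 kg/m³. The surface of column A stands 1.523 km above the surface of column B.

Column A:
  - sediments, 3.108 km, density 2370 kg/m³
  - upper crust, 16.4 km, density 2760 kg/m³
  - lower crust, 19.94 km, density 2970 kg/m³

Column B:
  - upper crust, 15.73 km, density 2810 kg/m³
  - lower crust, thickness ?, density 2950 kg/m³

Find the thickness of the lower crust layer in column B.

14.4 km

Take the compensation level at the base of the deeper column (depth z_c below the surface of column A) and equate Σ ρ_i t_i down to z_c; mantle fills any gap and the z_c terms cancel.
Column A: 3.108×2370 + 16.4×2760 + 19.94×2970 + (z_c − 39.448)×3230
Column B: 1.523×0 + 15.73×2810 + x×2950 + (z_c − 1.523 − 15.73 − x)×3230
The z_c×3230 term appears on both sides and cancels. Collect the known terms of each column as K = Σ(ρt)_known − 3230 × (depth of known layers): K_A = 111851.76 − 3230×39.448 = −15565.28; K_B = 44201.3 − 3230×(1.523 + 15.73) = −11525.89.
Balance: K_A = K_B − x×(3230 − 2950), so x = (K_B − K_A)/(3230 − 2950) = 4039.39/280 = 14.4 km.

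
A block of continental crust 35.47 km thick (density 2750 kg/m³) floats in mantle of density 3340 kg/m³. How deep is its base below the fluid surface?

Draft d = t ρ_obj/ρ_fluid = 35.47 km × 2750/3340 = 29.2 km.

29.2 km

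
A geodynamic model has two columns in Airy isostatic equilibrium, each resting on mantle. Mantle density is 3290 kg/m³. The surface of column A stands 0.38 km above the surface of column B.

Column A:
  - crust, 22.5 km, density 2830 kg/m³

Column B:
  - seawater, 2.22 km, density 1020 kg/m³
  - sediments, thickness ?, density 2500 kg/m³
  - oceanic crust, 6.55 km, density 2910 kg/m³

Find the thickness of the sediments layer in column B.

1.99 km

Take the compensation level at the base of the deeper column (depth z_c below the surface of column A) and equate Σ ρ_i t_i down to z_c; mantle fills any gap and the z_c terms cancel.
Column A: 22.5×2830 + (z_c − 22.5)×3290
Column B: 0.38×0 + 2.22×1020 + x×2500 + 6.55×2910 + (z_c − 0.38 − 8.77 − x)×3290
The z_c×3290 term appears on both sides and cancels. Collect the known terms of each column as K = Σ(ρt)_known − 3290 × (depth of known layers): K_A = 63675 − 3290×22.5 = −10350; K_B = 21324.9 − 3290×(0.38 + 8.77) = −8778.6.
Balance: K_A = K_B − x×(3290 − 2500), so x = (K_B − K_A)/(3290 − 2500) = 1571.4/790 = 1.99 km.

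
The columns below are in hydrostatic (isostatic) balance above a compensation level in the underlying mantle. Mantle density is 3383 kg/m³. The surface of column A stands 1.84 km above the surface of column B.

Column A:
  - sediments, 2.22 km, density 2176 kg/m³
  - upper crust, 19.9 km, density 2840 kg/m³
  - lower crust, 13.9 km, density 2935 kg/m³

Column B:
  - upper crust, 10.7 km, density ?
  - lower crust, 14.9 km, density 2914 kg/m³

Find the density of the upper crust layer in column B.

2780 kg/m³

Take the compensation level at the base of the deeper column (depth z_c below the surface of column A) and equate Σ ρ_i t_i down to z_c; mantle fills any gap and the z_c terms cancel.
Column A: 2.22×2176 + 19.9×2840 + 13.9×2935 + (z_c − 36.02)×3383
Column B: 1.84×0 + 10.7×ρ + 14.9×2914 + (z_c − 1.84 − 25.6)×3383
The z_c×3383 term appears on both sides and cancels. Collect the known terms of each column as K = Σ(ρt)_known − 3383 × (depth of known layers): K_A = 102143.22 − 3383×36.02 = −19712.44; K_B = 43418.6 − 3383×(1.84 + 25.6) = −49410.92.
Balance: K_A = K_B + 10.7×ρ, so ρ = (K_A − K_B)/10.7 = 29698.5/10.7 = 2780 kg/m³.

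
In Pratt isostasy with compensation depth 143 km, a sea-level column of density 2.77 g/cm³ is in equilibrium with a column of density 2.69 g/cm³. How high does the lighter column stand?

4.25 km

ρ_ref D = ρ (D + h) → h = D (ρ_ref − ρ)/ρ.
h = 143 km × (2.77 − 2.69)/2.69 = 4.25 km.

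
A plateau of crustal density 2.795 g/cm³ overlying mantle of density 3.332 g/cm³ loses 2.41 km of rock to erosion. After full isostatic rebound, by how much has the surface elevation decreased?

Rebound u = e ρ_c/ρ_m = 2.41 km × 2.795/3.332 = 2.022 km.
Net surface drop = e − u = 2.41 km − 2.022 km = e (ρ_m − ρ_c)/ρ_m = 0.388 km.

0.388 km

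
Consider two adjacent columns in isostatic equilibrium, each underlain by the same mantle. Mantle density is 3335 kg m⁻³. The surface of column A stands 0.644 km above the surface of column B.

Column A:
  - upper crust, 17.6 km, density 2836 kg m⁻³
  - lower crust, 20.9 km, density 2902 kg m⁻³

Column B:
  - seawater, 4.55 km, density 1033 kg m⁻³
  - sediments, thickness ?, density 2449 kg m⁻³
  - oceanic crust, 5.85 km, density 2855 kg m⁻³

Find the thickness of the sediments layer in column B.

2.71 km

Take the compensation level at the base of the deeper column (depth z_c below the surface of column A) and equate Σ ρ_i t_i down to z_c; mantle fills any gap and the z_c terms cancel.
Column A: 17.6×2836 + 20.9×2902 + (z_c − 38.5)×3335
Column B: 0.644×0 + 4.55×1033 + x×2449 + 5.85×2855 + (z_c − 0.644 − 10.4 − x)×3335
The z_c×3335 term appears on both sides and cancels. Collect the known terms of each column as K = Σ(ρt)_known − 3335 × (depth of known layers): K_A = 110565.4 − 3335×38.5 = −17832.1; K_B = 21401.9 − 3335×(0.644 + 10.4) = −15429.84.
Balance: K_A = K_B − x×(3335 − 2449), so x = (K_B − K_A)/(3335 − 2449) = 2402.26/886 = 2.71 km.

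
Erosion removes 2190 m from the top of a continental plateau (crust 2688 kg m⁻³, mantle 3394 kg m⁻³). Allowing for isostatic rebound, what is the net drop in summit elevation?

Rebound u = e ρ_c/ρ_m = 2190 m × 2688/3394 = 1734 m.
Net surface drop = e − u = 2190 m − 1734 m = e (ρ_m − ρ_c)/ρ_m = 456 m.

456 m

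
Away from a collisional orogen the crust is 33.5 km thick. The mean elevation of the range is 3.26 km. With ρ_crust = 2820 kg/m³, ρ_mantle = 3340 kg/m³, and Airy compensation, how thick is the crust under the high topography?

54.4 km

Root depth r = h ρ_c / (ρ_m − ρ_c) = 3.26 km × 2820 / 520 = 17.68 km.
Total thickness = T + h + r = 33.5 km + 3.26 km + 17.68 km = 54.4 km.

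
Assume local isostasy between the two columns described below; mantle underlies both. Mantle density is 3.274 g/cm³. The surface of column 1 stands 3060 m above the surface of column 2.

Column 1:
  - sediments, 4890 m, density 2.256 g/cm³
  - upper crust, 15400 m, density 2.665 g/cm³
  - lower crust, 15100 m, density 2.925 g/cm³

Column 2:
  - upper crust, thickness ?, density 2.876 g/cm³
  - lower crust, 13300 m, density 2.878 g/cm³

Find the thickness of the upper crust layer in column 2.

Take the compensation level at the base of the deeper column (depth z_c below the surface of column 1) and equate Σ ρ_i t_i down to z_c; mantle fills any gap and the z_c terms cancel.
Column 1: 4890×2.256 + 15400×2.665 + 15100×2.925 + (z_c − 35390)×3.274
Column 2: 3060×0 + x×2.876 + 13300×2.878 + (z_c − 3060 − 13300 − x)×3.274
The z_c×3.274 term appears on both sides and cancels. Collect the known terms of each column as K = Σ(ρt)_known − 3.274 × (depth of known layers): K_1 = 96240.34 − 3.274×35390 = −19626.52; K_2 = 38277.4 − 3.274×(3060 + 13300) = −15285.24.
Balance: K_1 = K_2 − x×(3.274 − 2.876), so x = (K_2 − K_1)/(3.274 − 2.876) = 4341.28/0.398 = 10900 m.

10900 m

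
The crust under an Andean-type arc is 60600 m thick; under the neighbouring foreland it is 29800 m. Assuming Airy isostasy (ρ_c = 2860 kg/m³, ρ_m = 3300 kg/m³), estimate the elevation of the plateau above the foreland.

Excess crust Δ = 60600 m − 29800 m = 30800 m, split between elevation h and root r with h + r = Δ.
Airy balance ρ_c h = (ρ_m − ρ_c) r gives r = h ρ_c/(ρ_m − ρ_c), so h (1 + ρ_c/(ρ_m − ρ_c)) = Δ, i.e. h = Δ (ρ_m − ρ_c)/ρ_m.
h = 30800 m × 440/3300 = 4110 m.

4110 m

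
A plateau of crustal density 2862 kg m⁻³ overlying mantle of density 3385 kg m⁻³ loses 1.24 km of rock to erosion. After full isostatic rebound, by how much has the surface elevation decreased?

0.192 km

Rebound u = e ρ_c/ρ_m = 1.24 km × 2862/3385 = 1.048 km.
Net surface drop = e − u = 1.24 km − 1.048 km = e (ρ_m − ρ_c)/ρ_m = 0.192 km.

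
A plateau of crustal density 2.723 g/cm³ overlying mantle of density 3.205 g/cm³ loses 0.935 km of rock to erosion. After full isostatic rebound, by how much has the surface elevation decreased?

Rebound u = e ρ_c/ρ_m = 0.935 km × 2.723/3.205 = 0.7944 km.
Net surface drop = e − u = 0.935 km − 0.7944 km = e (ρ_m − ρ_c)/ρ_m = 0.141 km.

0.141 km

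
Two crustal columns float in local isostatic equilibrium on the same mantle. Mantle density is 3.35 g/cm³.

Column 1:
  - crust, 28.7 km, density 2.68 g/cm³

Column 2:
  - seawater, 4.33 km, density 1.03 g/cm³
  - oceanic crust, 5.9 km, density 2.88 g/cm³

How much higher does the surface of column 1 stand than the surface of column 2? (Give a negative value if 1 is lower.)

1.91 km

For any compensation level in the mantle, the mantle terms cancel and isostasy reduces to e = (Σt_1 − Σt_2) − (Σ(ρt)_1 − Σ(ρt)_2) / ρ_m.
Σt_1 = 28.7 km; Σt_2 = 10.23 km; Σ(ρt)_1 = 76.916; Σ(ρt)_2 = 21.4519 (in km·g/cm³).
e = (28.7 − 10.23) − (76.916 − 21.4519) / 3.35 = 1.91 km.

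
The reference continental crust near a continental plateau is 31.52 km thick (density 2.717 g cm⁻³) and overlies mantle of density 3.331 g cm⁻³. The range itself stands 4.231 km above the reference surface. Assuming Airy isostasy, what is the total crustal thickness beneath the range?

54.5 km

Root depth r = h ρ_c / (ρ_m − ρ_c) = 4.231 km × 2.717 / 0.614 = 18.72 km.
Total thickness = T + h + r = 31.52 km + 4.231 km + 18.72 km = 54.5 km.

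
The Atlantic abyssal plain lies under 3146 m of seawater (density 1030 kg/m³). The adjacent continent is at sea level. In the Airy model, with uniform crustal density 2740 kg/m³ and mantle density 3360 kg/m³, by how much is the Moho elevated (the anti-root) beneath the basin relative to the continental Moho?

8680 m

Isostatic balance requires: replacing crust with seawater at the top is compensated by replacing crust with mantle at the base: d (ρ_c − ρ_w) = a (ρ_m − ρ_c).
a = d (ρ_c − ρ_w)/(ρ_m − ρ_c) = 3146 m × 1710/620 = 8680 m.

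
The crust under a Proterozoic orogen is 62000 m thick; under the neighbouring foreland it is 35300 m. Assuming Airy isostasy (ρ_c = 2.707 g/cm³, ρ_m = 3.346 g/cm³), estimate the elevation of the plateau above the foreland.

5100 m

Excess crust Δ = 62000 m − 35300 m = 26700 m, split between elevation h and root r with h + r = Δ.
Airy balance ρ_c h = (ρ_m − ρ_c) r gives r = h ρ_c/(ρ_m − ρ_c), so h (1 + ρ_c/(ρ_m − ρ_c)) = Δ, i.e. h = Δ (ρ_m − ρ_c)/ρ_m.
h = 26700 m × 0.639/3.346 = 5100 m.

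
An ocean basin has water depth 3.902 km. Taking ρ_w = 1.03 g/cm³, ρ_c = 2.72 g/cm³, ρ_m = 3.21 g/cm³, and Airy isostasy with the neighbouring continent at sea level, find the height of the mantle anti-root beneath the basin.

Equating mass per unit area of the two columns: replacing crust with seawater at the top is compensated by replacing crust with mantle at the base: d (ρ_c − ρ_w) = a (ρ_m − ρ_c).
a = d (ρ_c − ρ_w)/(ρ_m − ρ_c) = 3.902 km × 1.69/0.49 = 13.5 km.

13.5 km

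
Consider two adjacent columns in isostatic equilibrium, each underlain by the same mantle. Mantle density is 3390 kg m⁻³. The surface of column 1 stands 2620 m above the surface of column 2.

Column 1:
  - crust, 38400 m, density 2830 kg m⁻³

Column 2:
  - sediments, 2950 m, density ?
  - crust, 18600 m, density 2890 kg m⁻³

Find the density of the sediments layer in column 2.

2260 kg m⁻³

Take the compensation level at the base of the deeper column (depth z_c below the surface of column 1) and equate Σ ρ_i t_i down to z_c; mantle fills any gap and the z_c terms cancel.
Column 1: 38400×2830 + (z_c − 38400)×3390
Column 2: 2620×0 + 2950×ρ + 18600×2890 + (z_c − 2620 − 21550)×3390
The z_c×3390 term appears on both sides and cancels. Collect the known terms of each column as K = Σ(ρt)_known − 3390 × (depth of known layers): K_1 = 108672000 − 3390×38400 = −21504000; K_2 = 53754000 − 3390×(2620 + 21550) = −28182300.
Balance: K_1 = K_2 + 2950×ρ, so ρ = (K_1 − K_2)/2950 = 6678300/2950 = 2260 kg m⁻³.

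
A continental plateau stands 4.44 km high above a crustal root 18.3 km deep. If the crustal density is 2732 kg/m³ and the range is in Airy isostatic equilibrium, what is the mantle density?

3390 kg/m³

Airy balance: ρ_c h = (ρ_m − ρ_c) r → ρ_m = ρ_c (1 + h/r).
ρ_m = 2732 × (1 + 4.44 km/18.3 km) = 3390 kg/m³.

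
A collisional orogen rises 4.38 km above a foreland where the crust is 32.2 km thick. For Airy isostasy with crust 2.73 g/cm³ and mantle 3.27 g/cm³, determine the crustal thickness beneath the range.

Root depth r = h ρ_c / (ρ_m − ρ_c) = 4.38 km × 2.73 / 0.54 = 22.14 km.
Total thickness = T + h + r = 32.2 km + 4.38 km + 22.14 km = 58.7 km.

58.7 km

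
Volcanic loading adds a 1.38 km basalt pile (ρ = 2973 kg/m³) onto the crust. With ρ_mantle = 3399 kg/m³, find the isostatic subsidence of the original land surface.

Subaerial loading: s = t ρ_load / ρ_m.
s = 1.38 km × 2973/3399 = 1.21 km.

1.21 km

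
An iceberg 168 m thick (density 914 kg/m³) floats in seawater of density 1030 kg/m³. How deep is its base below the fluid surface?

Draft d = t ρ_obj/ρ_fluid = 168 m × 914/1030 = 149 m.

149 m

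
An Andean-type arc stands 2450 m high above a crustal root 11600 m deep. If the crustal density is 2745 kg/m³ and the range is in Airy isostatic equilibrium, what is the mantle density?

3320 kg/m³

Airy balance: ρ_c h = (ρ_m − ρ_c) r → ρ_m = ρ_c (1 + h/r).
ρ_m = 2745 × (1 + 2450 m/11600 m) = 3320 kg/m³.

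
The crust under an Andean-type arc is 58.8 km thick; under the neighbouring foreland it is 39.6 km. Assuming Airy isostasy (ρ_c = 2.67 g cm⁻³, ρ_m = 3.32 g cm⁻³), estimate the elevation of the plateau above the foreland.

3.76 km

Excess crust Δ = 58.8 km − 39.6 km = 19.2 km, split between elevation h and root r with h + r = Δ.
Airy balance ρ_c h = (ρ_m − ρ_c) r gives r = h ρ_c/(ρ_m − ρ_c), so h (1 + ρ_c/(ρ_m − ρ_c)) = Δ, i.e. h = Δ (ρ_m − ρ_c)/ρ_m.
h = 19.2 km × 0.65/3.32 = 3.76 km.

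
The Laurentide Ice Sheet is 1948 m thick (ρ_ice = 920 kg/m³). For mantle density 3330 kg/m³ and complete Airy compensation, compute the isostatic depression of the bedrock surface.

538 m

In Airy isostatic equilibrium: the ice load ρ_ice t is balanced by mantle displaced below, ρ_m s.
s = t ρ_ice / ρ_m = 1948 m × 920/3330 = 538 m.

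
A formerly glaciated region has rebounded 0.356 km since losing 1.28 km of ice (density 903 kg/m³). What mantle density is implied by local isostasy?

3250 kg/m³

ρ_m = ρ_ice t / u = 903 × 1.28 km/0.356 km = 3250 kg/m³.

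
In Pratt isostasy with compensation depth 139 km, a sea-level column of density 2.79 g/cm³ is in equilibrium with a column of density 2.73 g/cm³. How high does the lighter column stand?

3.05 km

ρ_ref D = ρ (D + h) → h = D (ρ_ref − ρ)/ρ.
h = 139 km × (2.79 − 2.73)/2.73 = 3.05 km.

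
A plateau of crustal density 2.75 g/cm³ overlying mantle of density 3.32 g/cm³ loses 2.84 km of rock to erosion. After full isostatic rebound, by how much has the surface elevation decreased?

Rebound u = e ρ_c/ρ_m = 2.84 km × 2.75/3.32 = 2.352 km.
Net surface drop = e − u = 2.84 km − 2.352 km = e (ρ_m − ρ_c)/ρ_m = 0.488 km.

0.488 km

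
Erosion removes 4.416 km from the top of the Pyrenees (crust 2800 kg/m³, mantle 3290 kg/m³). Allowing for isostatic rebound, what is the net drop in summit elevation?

Rebound u = e ρ_c/ρ_m = 4.416 km × 2800/3290 = 3.758 km.
Net surface drop = e − u = 4.416 km − 3.758 km = e (ρ_m − ρ_c)/ρ_m = 0.658 km.

0.658 km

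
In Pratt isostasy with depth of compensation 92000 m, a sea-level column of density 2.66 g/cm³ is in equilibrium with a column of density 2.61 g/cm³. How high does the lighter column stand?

1760 m

ρ_ref D = ρ (D + h) → h = D (ρ_ref − ρ)/ρ.
h = 92000 m × (2.66 − 2.61)/2.61 = 1760 m.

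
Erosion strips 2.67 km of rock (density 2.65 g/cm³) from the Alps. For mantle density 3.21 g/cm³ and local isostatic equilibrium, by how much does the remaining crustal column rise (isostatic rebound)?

Unloading: uplift u = e ρ_c/ρ_m = 2.67 km × 2.65/3.21 = 2.2 km.

2.2 km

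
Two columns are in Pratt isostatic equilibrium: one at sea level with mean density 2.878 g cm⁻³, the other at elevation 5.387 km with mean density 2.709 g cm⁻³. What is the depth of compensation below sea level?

86.4 km

ρ_ref D = ρ (D + h) → D (ρ_ref − ρ) = ρ h.
D = ρ h/(ρ_ref − ρ) = 2.709 × 5.387 km/(2.878 − 2.709) = 86.4 km.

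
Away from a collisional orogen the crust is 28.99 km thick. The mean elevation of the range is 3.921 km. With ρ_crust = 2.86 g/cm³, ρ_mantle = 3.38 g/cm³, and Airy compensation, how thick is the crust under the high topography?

54.5 km

Root depth r = h ρ_c / (ρ_m − ρ_c) = 3.921 km × 2.86 / 0.52 = 21.57 km.
Total thickness = T + h + r = 28.99 km + 3.921 km + 21.57 km = 54.5 km.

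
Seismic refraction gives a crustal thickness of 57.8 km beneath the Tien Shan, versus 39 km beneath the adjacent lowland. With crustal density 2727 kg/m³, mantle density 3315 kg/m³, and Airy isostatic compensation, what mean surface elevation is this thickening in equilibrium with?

Excess crust Δ = 57.8 km − 39 km = 18.8 km, split between elevation h and root r with h + r = Δ.
Airy balance ρ_c h = (ρ_m − ρ_c) r gives r = h ρ_c/(ρ_m − ρ_c), so h (1 + ρ_c/(ρ_m − ρ_c)) = Δ, i.e. h = Δ (ρ_m − ρ_c)/ρ_m.
h = 18.8 km × 588/3315 = 3.33 km.

3.33 km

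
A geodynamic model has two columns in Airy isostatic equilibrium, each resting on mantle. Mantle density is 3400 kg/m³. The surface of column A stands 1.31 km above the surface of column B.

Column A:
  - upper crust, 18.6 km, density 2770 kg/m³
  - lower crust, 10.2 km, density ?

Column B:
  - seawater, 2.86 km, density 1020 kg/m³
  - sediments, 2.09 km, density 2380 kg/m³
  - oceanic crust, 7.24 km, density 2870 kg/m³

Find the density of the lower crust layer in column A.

Take the compensation level at the base of the deeper column (depth z_c below the surface of column A) and equate Σ ρ_i t_i down to z_c; mantle fills any gap and the z_c terms cancel.
Column A: 18.6×2770 + 10.2×ρ + (z_c − 28.8)×3400
Column B: 1.31×0 + 2.86×1020 + 2.09×2380 + 7.24×2870 + (z_c − 1.31 − 12.19)×3400
The z_c×3400 term appears on both sides and cancels. Collect the known terms of each column as K = Σ(ρt)_known − 3400 × (depth of known layers): K_A = 51522 − 3400×28.8 = −46398; K_B = 28670.2 − 3400×(1.31 + 12.19) = −17229.8.
Balance: K_A + 10.2×ρ = K_B, so ρ = (K_B − K_A)/10.2 = 29168.2/10.2 = 2860 kg/m³.

2860 kg/m³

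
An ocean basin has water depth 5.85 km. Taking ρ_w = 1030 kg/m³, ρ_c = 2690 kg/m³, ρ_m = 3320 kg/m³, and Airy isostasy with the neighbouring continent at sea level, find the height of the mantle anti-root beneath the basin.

In Airy isostatic equilibrium: replacing crust with seawater at the top is compensated by replacing crust with mantle at the base: d (ρ_c − ρ_w) = a (ρ_m − ρ_c).
a = d (ρ_c − ρ_w)/(ρ_m − ρ_c) = 5.85 km × 1660/630 = 15.4 km.

15.4 km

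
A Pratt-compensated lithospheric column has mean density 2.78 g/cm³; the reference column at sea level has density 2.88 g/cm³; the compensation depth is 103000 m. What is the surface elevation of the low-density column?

ρ_ref D = ρ (D + h) → h = D (ρ_ref − ρ)/ρ.
h = 103000 m × (2.88 − 2.78)/2.78 = 3710 m.

3710 m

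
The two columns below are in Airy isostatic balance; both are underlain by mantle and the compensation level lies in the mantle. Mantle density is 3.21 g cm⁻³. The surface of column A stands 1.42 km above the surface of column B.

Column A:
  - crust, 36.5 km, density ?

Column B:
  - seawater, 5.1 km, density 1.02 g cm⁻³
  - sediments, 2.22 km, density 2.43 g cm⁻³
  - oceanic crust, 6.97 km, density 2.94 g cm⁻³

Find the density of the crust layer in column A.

Take the compensation level at the base of the deeper column (depth z_c below the surface of column A) and equate Σ ρ_i t_i down to z_c; mantle fills any gap and the z_c terms cancel.
Column A: 36.5×ρ + (z_c − 36.5)×3.21
Column B: 1.42×0 + 5.1×1.02 + 2.22×2.43 + 6.97×2.94 + (z_c − 1.42 − 14.29)×3.21
The z_c×3.21 term appears on both sides and cancels. Collect the known terms of each column as K = Σ(ρt)_known − 3.21 × (depth of known layers): K_A = 0 − 3.21×36.5 = −117.165; K_B = 31.0884 − 3.21×(1.42 + 14.29) = −19.3407.
Balance: K_A + 36.5×ρ = K_B, so ρ = (K_B − K_A)/36.5 = 97.8243/36.5 = 2.68 g cm⁻³.

2.68 g cm⁻³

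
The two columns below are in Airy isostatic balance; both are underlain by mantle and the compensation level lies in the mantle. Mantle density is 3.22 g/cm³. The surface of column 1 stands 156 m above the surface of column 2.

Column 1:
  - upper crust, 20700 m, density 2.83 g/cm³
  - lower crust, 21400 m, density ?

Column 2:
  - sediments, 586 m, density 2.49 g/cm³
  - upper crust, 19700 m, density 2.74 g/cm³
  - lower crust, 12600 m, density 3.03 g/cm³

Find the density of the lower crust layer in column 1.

Take the compensation level at the base of the deeper column (depth z_c below the surface of column 1) and equate Σ ρ_i t_i down to z_c; mantle fills any gap and the z_c terms cancel.
Column 1: 20700×2.83 + 21400×ρ + (z_c − 42100)×3.22
Column 2: 156×0 + 586×2.49 + 19700×2.74 + 12600×3.03 + (z_c − 156 − 32886)×3.22
The z_c×3.22 term appears on both sides and cancels. Collect the known terms of each column as K = Σ(ρt)_known − 3.22 × (depth of known layers): K_1 = 58581 − 3.22×42100 = −76981; K_2 = 93615.14 − 3.22×(156 + 32886) = −12780.1.
Balance: K_1 + 21400×ρ = K_2, so ρ = (K_2 − K_1)/21400 = 64200.9/21400 = 3 g/cm³.

3 g/cm³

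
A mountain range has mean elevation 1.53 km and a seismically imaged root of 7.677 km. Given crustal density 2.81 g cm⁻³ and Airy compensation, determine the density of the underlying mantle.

Airy balance: ρ_c h = (ρ_m − ρ_c) r → ρ_m = ρ_c (1 + h/r).
ρ_m = 2.81 × (1 + 1.53 km/7.677 km) = 3.37 g cm⁻³.

3.37 g cm⁻³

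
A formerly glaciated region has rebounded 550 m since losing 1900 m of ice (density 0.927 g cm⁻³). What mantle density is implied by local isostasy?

ρ_m = ρ_ice t / u = 0.927 × 1900 m/550 m = 3.2 g cm⁻³.

3.2 g cm⁻³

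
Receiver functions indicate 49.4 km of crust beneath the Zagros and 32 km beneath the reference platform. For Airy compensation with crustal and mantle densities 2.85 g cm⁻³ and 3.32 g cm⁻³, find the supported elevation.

Excess crust Δ = 49.4 km − 32 km = 17.4 km, split between elevation h and root r with h + r = Δ.
Airy balance ρ_c h = (ρ_m − ρ_c) r gives r = h ρ_c/(ρ_m − ρ_c), so h (1 + ρ_c/(ρ_m − ρ_c)) = Δ, i.e. h = Δ (ρ_m − ρ_c)/ρ_m.
h = 17.4 km × 0.47/3.32 = 2.46 km.

2.46 km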